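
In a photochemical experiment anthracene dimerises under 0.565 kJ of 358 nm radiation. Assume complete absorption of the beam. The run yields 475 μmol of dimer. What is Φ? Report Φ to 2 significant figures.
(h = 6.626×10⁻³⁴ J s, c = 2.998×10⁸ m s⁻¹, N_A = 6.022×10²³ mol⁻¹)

Product: 475 μmol = 4.75×10⁻⁴ mol.
Photon energy at 358 nm: hc/λ = (6.626×10⁻³⁴)(2.998×10⁸)/(358×10⁻⁹) = 5.549×10⁻¹⁹ J.
Incident energy: 0.565 kJ = 565 J.
Photons incident: 565 / 5.549×10⁻¹⁹ = 1.018×10²¹, i.e. 1.018×10²¹/6.022×10²³ = 0.001690 mol.
Φ = 4.75×10⁻⁴ mol / 0.001690 mol photons = 0.28.

Φ = 0.28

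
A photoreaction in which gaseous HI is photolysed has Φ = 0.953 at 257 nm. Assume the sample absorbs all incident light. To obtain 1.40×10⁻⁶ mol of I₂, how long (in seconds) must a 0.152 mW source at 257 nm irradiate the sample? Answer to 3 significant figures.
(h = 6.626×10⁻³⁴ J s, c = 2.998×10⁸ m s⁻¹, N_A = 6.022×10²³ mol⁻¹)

Photons that must be absorbed: 1.40×10⁻⁶ / 0.953 = 1.469×10⁻⁶ mol.
Photon energy: hc/λ = 7.729×10⁻¹⁹ J; per mole, 4.654×10⁵ J mol⁻¹.
Energy required: 1.469×10⁻⁶ × 4.654×10⁵ = 0.6837 J.
Time: 0.6837 J / 0.000152 W = 4500 s.

t ≈ 4500 s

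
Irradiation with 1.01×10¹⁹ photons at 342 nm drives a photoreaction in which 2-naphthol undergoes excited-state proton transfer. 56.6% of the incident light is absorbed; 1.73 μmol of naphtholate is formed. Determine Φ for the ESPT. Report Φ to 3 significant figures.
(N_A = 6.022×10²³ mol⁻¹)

Product: 1.73 μmol = 1.73×10⁻⁶ mol.
Moles of photons: 1.01×10¹⁹ / 6.022×10²³ = 1.677×10⁻⁵ mol.
Photons absorbed: 0.566 × 1.677×10⁻⁵ = 9.492×10⁻⁶ mol.
Φ = 1.73×10⁻⁶ mol / 9.492×10⁻⁶ mol photons = 0.182.

Φ = 0.182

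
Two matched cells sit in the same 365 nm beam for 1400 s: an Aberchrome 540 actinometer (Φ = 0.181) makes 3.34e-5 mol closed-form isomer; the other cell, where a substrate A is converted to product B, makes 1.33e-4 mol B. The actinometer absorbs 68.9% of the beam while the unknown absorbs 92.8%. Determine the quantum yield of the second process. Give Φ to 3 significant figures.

Φ = 0.535

Photons absorbed by the actinometer: 3.34e-5 / 0.181 = 1.845e-4 mol.
Incident flux: 1.845e-4 / 0.689 = 2.678e-4 einstein.
Absorbed by unknown: 0.928 × 2.678e-4 = 2.485e-4 mol.
Φ(unknown) = 1.33e-4 / 2.485e-4 = 0.535.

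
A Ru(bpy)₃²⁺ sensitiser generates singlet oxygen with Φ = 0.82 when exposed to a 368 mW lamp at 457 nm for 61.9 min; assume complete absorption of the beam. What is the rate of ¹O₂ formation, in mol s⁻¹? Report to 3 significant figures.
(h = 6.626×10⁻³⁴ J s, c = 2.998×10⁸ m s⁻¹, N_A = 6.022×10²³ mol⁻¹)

1.15×10⁻⁶ mol s⁻¹

Photon energy at 457 nm: hc/λ = (6.626×10⁻³⁴)(2.998×10⁸)/(457×10⁻⁹) = 4.347×10⁻¹⁹ J.
Energy delivered: (368 mW)(3714 s) = 1367 J.
Photons incident: 1367 / 4.347×10⁻¹⁹ = 3.145×10²¹, i.e. 3.145×10²¹/6.022×10²³ = 0.005223 mol.
Product formed: 0.82 × 0.005223 = 0.004283 mol.
Rate: 0.004283 / 3714 s = 1.15×10⁻⁶ mol s⁻¹.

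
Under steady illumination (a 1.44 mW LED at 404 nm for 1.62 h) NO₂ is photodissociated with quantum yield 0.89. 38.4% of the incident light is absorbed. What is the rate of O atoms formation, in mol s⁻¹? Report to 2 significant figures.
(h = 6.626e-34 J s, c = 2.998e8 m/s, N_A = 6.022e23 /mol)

1.7e-9 mol s⁻¹

Photon energy at 404 nm: hc/λ = (6.626e-34)(2.998e8)/(404e-9) = 4.917e-19 J.
Energy delivered: (1.44 mW)(5832 s) = 8.398 J.
Photons incident: 8.398 / 4.917e-19 = 1.708e19, i.e. 1.708e19/6.022e23 = 2.836e-5 mol.
Photons absorbed: 0.384 × 2.836e-5 = 1.089e-5 mol.
Product formed: 0.89 × 1.089e-5 = 9.692e-6 mol.
Rate: 9.692e-6 / 5832 s = 1.7e-9 mol s⁻¹.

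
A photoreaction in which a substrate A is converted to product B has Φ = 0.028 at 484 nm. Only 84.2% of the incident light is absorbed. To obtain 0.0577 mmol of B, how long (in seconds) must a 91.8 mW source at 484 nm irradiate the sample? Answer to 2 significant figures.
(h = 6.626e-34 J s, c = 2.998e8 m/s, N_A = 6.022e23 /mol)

Product: 0.0577 mmol = 5.77e-5 mol.
Photons that must be absorbed: 5.77e-5 / 0.028 = 0.002061 mol.
Incident photons needed: 0.002061 / 0.842 = 0.002448 mol.
Photon energy: hc/λ = 4.104e-19 J; per mole, 2.471e5 J mol⁻¹.
Energy required: 0.002448 × 2.471e5 = 604.9 J.
Time: 604.9 J / 0.0918 W = 6600 s.

t ≈ 6600 s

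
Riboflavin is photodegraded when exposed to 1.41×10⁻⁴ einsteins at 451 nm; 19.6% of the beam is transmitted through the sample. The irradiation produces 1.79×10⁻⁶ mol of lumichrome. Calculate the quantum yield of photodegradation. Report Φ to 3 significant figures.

Φ = 0.0158

Fraction absorbed: 1 − 19.6/100 = 0.8040.
Photons absorbed: 0.8040 × 1.41×10⁻⁴ = 1.134×10⁻⁴ mol.
Φ = 1.79×10⁻⁶ mol / 1.134×10⁻⁴ mol photons = 0.0158.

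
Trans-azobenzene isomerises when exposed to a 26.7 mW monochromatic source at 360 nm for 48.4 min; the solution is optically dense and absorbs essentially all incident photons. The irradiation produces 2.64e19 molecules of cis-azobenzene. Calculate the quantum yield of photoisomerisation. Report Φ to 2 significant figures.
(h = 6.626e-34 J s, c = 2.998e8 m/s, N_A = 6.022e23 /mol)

Product: 2.64e19 / 6.022e23 = 4.384e-5 mol.
Photon energy at 360 nm: hc/λ = (6.626e-34)(2.998e8)/(360e-9) = 5.518e-19 J.
Energy delivered: (26.7 mW)(2904 s) = 77.54 J.
Photons incident: 77.54 / 5.518e-19 = 1.405e20, i.e. 1.405e20/6.022e23 = 2.333e-4 mol.
Φ = 4.384e-5 mol / 2.333e-4 mol photons = 0.19.

Φ = 0.19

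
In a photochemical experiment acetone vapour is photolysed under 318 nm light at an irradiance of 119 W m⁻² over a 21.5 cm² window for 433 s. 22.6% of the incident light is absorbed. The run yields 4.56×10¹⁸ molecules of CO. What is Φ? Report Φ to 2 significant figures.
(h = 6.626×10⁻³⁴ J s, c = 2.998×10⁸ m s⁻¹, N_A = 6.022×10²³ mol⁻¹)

Φ = 0.11

Product: 4.56×10¹⁸ / 6.022×10²³ = 7.572×10⁻⁶ mol.
Photon energy at 318 nm: hc/λ = (6.626×10⁻³⁴)(2.998×10⁸)/(318×10⁻⁹) = 6.247×10⁻¹⁹ J.
Energy delivered: (119 W m⁻²)(21.5×10⁻⁴ m²)(433 s) = 110.8 J.
Photons incident: 110.8 / 6.247×10⁻¹⁹ = 1.774×10²⁰, i.e. 1.774×10²⁰/6.022×10²³ = 2.946×10⁻⁴ mol.
Photons absorbed: 0.226 × 2.946×10⁻⁴ = 6.658×10⁻⁵ mol.
Φ = 7.572×10⁻⁶ mol / 6.658×10⁻⁵ mol photons = 0.11.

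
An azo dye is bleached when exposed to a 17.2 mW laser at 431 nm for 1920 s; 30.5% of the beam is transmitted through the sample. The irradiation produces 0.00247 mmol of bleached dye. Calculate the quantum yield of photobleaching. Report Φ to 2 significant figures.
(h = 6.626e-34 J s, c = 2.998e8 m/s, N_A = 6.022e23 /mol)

Φ = 0.030

Product: 0.00247 mmol = 2.47e-6 mol.
Photon energy at 431 nm: hc/λ = (6.626e-34)(2.998e8)/(431e-9) = 4.609e-19 J.
Energy delivered: (17.2 mW)(1920 s) = 33.02 J.
Photons incident: 33.02 / 4.609e-19 = 7.164e19, i.e. 7.164e19/6.022e23 = 1.190e-4 mol.
Fraction absorbed: 1 − 30.5/100 = 0.6950.
Photons absorbed: 0.6950 × 1.190e-4 = 8.271e-5 mol.
Φ = 2.47e-6 mol / 8.271e-5 mol photons = 0.030.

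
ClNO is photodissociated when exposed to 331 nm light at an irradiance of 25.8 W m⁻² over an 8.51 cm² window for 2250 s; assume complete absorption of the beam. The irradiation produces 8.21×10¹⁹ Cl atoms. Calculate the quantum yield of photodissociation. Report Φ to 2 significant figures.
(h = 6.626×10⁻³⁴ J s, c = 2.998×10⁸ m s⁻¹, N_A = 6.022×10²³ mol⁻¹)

Product: 8.21×10¹⁹ / 6.022×10²³ = 1.363×10⁻⁴ mol.
Photon energy at 331 nm: hc/λ = (6.626×10⁻³⁴)(2.998×10⁸)/(331×10⁻⁹) = 6.001×10⁻¹⁹ J.
Energy delivered: (25.8 W m⁻²)(8.51×10⁻⁴ m²)(2250 s) = 49.40 J.
Photons incident: 49.40 / 6.001×10⁻¹⁹ = 8.232×10¹⁹, i.e. 8.232×10¹⁹/6.022×10²³ = 1.367×10⁻⁴ mol.
Φ = 1.363×10⁻⁴ mol / 1.367×10⁻⁴ mol photons = 1.0.

Φ = 1.0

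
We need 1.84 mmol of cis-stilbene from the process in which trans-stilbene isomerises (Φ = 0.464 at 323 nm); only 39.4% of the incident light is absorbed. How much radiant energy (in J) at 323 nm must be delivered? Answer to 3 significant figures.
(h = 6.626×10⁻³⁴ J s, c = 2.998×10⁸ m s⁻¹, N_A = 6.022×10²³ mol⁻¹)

3730 J

Product: 1.84 mmol = 0.00184 mol.
Photons that must be absorbed: 0.00184 / 0.464 = 0.003966 mol.
Incident photons needed: 0.003966 / 0.394 = 0.01007 mol.
Photon energy: hc/λ = 6.150×10⁻¹⁹ J; per mole, 3.704×10⁵ J mol⁻¹.
Energy required: 0.01007 × 3.704×10⁵ = 3730 J.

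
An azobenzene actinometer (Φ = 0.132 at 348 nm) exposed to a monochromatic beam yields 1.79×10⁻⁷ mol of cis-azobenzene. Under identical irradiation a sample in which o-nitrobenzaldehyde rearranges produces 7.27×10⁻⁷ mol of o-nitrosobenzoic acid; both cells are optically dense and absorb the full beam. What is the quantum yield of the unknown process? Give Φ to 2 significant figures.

Φ = 0.54

Photons absorbed by the actinometer: 1.79×10⁻⁷ / 0.132 = 1.356×10⁻⁶ mol.
Φ(unknown) = 7.27×10⁻⁷ / 1.356×10⁻⁶ = 0.54.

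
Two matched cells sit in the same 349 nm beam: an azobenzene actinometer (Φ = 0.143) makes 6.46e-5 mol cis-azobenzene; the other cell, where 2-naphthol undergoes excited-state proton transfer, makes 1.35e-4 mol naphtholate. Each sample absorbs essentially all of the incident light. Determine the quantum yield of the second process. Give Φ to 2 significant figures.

Photons absorbed by the actinometer: 6.46e-5 / 0.143 = 4.517e-4 mol.
Φ(unknown) = 1.35e-4 / 4.517e-4 = 0.30.

Φ = 0.30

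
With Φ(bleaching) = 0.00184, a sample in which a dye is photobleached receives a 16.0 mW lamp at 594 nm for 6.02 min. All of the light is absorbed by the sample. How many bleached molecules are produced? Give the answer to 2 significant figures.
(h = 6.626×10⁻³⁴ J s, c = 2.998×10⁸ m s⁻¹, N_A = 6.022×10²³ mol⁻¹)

3.2×10¹⁶ bleached molecules

Photon energy at 594 nm: hc/λ = (6.626×10⁻³⁴)(2.998×10⁸)/(594×10⁻⁹) = 3.344×10⁻¹⁹ J.
Energy delivered: (16.0 mW)(361.2 s) = 5.779 J.
Photons incident: 5.779 / 3.344×10⁻¹⁹ = 1.728×10¹⁹, i.e. 1.728×10¹⁹/6.022×10²³ = 2.869×10⁻⁵ mol.
Product: Φ × n_abs = 0.00184 × 2.869×10⁻⁵ = 5.279×10⁻⁸ mol.
As a count: 5.279×10⁻⁸ × 6.022×10²³ = 3.2×10¹⁶.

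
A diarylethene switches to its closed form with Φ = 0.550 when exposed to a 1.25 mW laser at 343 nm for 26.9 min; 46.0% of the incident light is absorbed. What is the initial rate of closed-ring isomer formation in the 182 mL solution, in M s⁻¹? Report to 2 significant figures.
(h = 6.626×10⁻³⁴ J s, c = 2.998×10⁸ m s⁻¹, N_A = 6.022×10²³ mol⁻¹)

5.0×10⁻⁹ M s⁻¹

Photon energy at 343 nm: hc/λ = (6.626×10⁻³⁴)(2.998×10⁸)/(343×10⁻⁹) = 5.791×10⁻¹⁹ J.
Energy delivered: (1.25 mW)(1614 s) = 2.018 J.
Photons incident: 2.018 / 5.791×10⁻¹⁹ = 3.485×10¹⁸, i.e. 3.485×10¹⁸/6.022×10²³ = 5.787×10⁻⁶ mol.
Photons absorbed: 0.460 × 5.787×10⁻⁶ = 2.662×10⁻⁶ mol.
Product formed: 0.550 × 2.662×10⁻⁶ = 1.464×10⁻⁶ mol.
Rate: 1.464×10⁻⁶ mol / (1614 s × 0.182 L) = 5.0×10⁻⁹ M s⁻¹.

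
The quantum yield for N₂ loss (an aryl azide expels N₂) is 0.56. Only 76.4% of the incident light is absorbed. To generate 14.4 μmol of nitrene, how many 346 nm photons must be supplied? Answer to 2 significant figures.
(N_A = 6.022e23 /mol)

Product: 14.4 μmol = 1.44e-5 mol.
Photons that must be absorbed: 1.44e-5 / 0.56 = 2.571e-5 mol.
Incident photons needed: 2.571e-5 / 0.764 = 3.365e-5 mol.
Photon count: 3.365e-5 × 6.022e23 = 2.0e19.

2.0e19 photons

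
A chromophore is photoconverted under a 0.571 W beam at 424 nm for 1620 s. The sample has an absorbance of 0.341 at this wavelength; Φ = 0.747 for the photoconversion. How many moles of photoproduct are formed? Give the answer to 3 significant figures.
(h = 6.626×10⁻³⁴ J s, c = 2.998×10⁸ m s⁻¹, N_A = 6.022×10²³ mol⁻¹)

Photon energy at 424 nm: hc/λ = (6.626×10⁻³⁴)(2.998×10⁸)/(424×10⁻⁹) = 4.685×10⁻¹⁹ J.
Energy delivered: (0.571 W)(1620 s) = 925.0 J.
Photons incident: 925.0 / 4.685×10⁻¹⁹ = 1.974×10²¹, i.e. 1.974×10²¹/6.022×10²³ = 0.003278 mol.
Fraction absorbed: 1 − 10^(−0.341) = 0.5440.
Photons absorbed: 0.5440 × 0.003278 = 0.001783 mol.
Product: Φ × n_abs = 0.747 × 0.001783 = 0.001332 mol.

0.00133 mol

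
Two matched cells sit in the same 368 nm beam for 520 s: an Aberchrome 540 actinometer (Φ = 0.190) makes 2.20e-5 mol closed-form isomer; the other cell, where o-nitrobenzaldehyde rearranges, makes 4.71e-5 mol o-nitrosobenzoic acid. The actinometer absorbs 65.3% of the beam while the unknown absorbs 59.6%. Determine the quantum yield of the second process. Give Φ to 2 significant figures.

Φ = 0.45

Photons absorbed by the actinometer: 2.20e-5 / 0.190 = 1.158e-4 mol.
Incident flux: 1.158e-4 / 0.653 = 1.773e-4 einstein.
Absorbed by unknown: 0.596 × 1.773e-4 = 1.057e-4 mol.
Φ(unknown) = 4.71e-5 / 1.057e-4 = 0.45.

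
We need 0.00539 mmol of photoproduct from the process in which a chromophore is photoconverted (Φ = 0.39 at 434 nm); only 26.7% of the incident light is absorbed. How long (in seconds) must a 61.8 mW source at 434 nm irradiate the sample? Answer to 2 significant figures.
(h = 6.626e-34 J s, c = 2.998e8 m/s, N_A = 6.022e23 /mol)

Product: 0.00539 mmol = 5.39e-6 mol.
Photons that must be absorbed: 5.39e-6 / 0.39 = 1.382e-5 mol.
Incident photons needed: 1.382e-5 / 0.267 = 5.176e-5 mol.
Photon energy: hc/λ = 4.577e-19 J; per mole, 2.756e5 J mol⁻¹.
Energy required: 5.176e-5 × 2.756e5 = 14.27 J.
Time: 14.27 J / 0.0618 W = 230 s.

t ≈ 230 s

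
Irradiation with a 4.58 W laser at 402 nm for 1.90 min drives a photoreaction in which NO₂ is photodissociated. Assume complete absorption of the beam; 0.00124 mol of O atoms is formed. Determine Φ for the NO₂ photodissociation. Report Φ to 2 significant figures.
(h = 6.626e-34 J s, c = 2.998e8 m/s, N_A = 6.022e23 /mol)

Photon energy at 402 nm: hc/λ = (6.626e-34)(2.998e8)/(402e-9) = 4.941e-19 J.
Energy delivered: (4.58 W)(114 s) = 522.1 J.
Photons incident: 522.1 / 4.941e-19 = 1.057e21, i.e. 1.057e21/6.022e23 = 0.001755 mol.
Φ = 0.00124 mol / 0.001755 mol photons = 0.71.

Φ = 0.71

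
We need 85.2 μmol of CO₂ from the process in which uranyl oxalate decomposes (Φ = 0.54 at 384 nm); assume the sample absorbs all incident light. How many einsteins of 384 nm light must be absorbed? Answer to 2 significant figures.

1.6×10⁻⁴ einstein

Product: 85.2 μmol = 8.52×10⁻⁵ mol.
Photons that must be absorbed: 8.52×10⁻⁵ / 0.54 = 1.578×10⁻⁴ mol.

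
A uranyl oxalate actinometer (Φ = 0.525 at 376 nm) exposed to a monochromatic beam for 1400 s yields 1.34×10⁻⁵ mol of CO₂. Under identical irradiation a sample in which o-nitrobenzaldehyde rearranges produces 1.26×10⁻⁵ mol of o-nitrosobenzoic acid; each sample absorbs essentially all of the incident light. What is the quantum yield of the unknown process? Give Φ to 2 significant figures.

Φ = 0.49

Photons absorbed by the actinometer: 1.34×10⁻⁵ / 0.525 = 2.552×10⁻⁵ mol.
Φ(unknown) = 1.26×10⁻⁵ / 2.552×10⁻⁵ = 0.49.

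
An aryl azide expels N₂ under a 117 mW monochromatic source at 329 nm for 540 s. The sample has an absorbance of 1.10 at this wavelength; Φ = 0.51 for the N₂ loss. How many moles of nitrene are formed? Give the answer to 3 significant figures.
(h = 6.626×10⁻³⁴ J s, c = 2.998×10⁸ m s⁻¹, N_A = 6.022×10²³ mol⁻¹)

8.16×10⁻⁵ mol

Photon energy at 329 nm: hc/λ = (6.626×10⁻³⁴)(2.998×10⁸)/(329×10⁻⁹) = 6.038×10⁻¹⁹ J.
Energy delivered: (117 mW)(540 s) = 63.18 J.
Photons incident: 63.18 / 6.038×10⁻¹⁹ = 1.046×10²⁰, i.e. 1.046×10²⁰/6.022×10²³ = 1.737×10⁻⁴ mol.
Fraction absorbed: 1 − 10^(−1.10) = 0.9206.
Photons absorbed: 0.9206 × 1.737×10⁻⁴ = 1.599×10⁻⁴ mol.
Product: Φ × n_abs = 0.51 × 1.599×10⁻⁴ = 8.155×10⁻⁵ mol.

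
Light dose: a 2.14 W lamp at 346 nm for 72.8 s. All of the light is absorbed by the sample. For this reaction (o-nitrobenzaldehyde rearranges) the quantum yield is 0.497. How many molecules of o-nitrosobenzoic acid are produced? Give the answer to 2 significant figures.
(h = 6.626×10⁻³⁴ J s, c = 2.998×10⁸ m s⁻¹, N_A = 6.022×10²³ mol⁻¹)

1.3×10²⁰ molecules

Photon energy at 346 nm: hc/λ = (6.626×10⁻³⁴)(2.998×10⁸)/(346×10⁻⁹) = 5.741×10⁻¹⁹ J.
Energy delivered: (2.14 W)(72.8 s) = 155.8 J.
Photons incident: 155.8 / 5.741×10⁻¹⁹ = 2.714×10²⁰, i.e. 2.714×10²⁰/6.022×10²³ = 4.507×10⁻⁴ mol.
Product: Φ × n_abs = 0.497 × 4.507×10⁻⁴ = 2.240×10⁻⁴ mol.
As a count: 2.240×10⁻⁴ × 6.022×10²³ = 1.3×10²⁰.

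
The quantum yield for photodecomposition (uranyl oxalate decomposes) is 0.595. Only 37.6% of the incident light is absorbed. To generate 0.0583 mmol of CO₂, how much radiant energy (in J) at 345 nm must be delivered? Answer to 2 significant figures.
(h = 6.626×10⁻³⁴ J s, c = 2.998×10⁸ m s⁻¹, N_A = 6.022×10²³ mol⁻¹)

90 J

Product: 0.0583 mmol = 5.83×10⁻⁵ mol.
Photons that must be absorbed: 5.83×10⁻⁵ / 0.595 = 9.798×10⁻⁵ mol.
Incident photons needed: 9.798×10⁻⁵ / 0.376 = 2.606×10⁻⁴ mol.
Photon energy: hc/λ = 5.758×10⁻¹⁹ J; per mole, 3.467×10⁵ J mol⁻¹.
Energy required: 2.606×10⁻⁴ × 3.467×10⁵ = 90 J.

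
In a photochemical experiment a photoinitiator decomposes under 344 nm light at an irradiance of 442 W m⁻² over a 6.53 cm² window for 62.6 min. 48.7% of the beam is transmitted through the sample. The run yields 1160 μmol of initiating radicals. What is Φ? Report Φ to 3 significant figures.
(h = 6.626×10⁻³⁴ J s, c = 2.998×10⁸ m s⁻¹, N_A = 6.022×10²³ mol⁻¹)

Product: 1160 μmol = 0.00116 mol.
Photon energy at 344 nm: hc/λ = (6.626×10⁻³⁴)(2.998×10⁸)/(344×10⁻⁹) = 5.775×10⁻¹⁹ J.
Energy delivered: (442 W m⁻²)(6.53×10⁻⁴ m²)(3756 s) = 1084 J.
Photons incident: 1084 / 5.775×10⁻¹⁹ = 1.877×10²¹, i.e. 1.877×10²¹/6.022×10²³ = 0.003117 mol.
Fraction absorbed: 1 − 48.7/100 = 0.5130.
Photons absorbed: 0.5130 × 0.003117 = 0.001599 mol.
Φ = 0.00116 mol / 0.001599 mol photons = 0.725.

Φ = 0.725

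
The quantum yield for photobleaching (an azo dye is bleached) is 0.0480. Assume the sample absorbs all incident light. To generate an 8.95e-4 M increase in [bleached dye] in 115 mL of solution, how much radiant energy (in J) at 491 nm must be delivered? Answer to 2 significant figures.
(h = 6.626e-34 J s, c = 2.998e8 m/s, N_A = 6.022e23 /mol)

Product: (8.95e-4 M)(0.115 L) = 1.029e-4 mol.
Photons that must be absorbed: 1.029e-4 / 0.0480 = 0.002144 mol.
Photon energy: hc/λ = 4.046e-19 J; per mole, 2.437e5 J mol⁻¹.
Energy required: 0.002144 × 2.437e5 = 520 J.

520 J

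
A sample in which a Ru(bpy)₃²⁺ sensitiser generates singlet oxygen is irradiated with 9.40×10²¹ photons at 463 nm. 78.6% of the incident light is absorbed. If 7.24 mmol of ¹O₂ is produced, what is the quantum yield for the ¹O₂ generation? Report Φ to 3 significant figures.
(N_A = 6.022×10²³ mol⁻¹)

Product: 7.24 mmol = 0.00724 mol.
Moles of photons: 9.40×10²¹ / 6.022×10²³ = 0.01561 mol.
Photons absorbed: 0.786 × 0.01561 = 0.01227 mol.
Φ = 0.00724 mol / 0.01227 mol photons = 0.590.

Φ = 0.590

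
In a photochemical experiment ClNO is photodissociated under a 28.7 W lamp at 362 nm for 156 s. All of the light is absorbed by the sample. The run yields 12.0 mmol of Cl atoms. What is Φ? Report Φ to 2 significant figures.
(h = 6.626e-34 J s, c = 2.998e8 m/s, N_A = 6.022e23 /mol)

Φ = 0.89

Product: 12.0 mmol = 0.0120 mol.
Photon energy at 362 nm: hc/λ = (6.626e-34)(2.998e8)/(362e-9) = 5.487e-19 J.
Energy delivered: (28.7 W)(156 s) = 4477 J.
Photons incident: 4477 / 5.487e-19 = 8.159e21, i.e. 8.159e21/6.022e23 = 0.01355 mol.
Φ = 0.0120 mol / 0.01355 mol photons = 0.89.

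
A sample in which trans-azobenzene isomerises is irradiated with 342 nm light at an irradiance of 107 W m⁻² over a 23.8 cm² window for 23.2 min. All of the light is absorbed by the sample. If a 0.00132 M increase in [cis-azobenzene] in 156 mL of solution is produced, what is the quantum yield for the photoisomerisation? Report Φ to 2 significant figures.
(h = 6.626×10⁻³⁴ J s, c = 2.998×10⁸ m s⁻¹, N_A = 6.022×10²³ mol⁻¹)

Φ = 0.20

Product: (0.00132 M)(0.156 L) = 2.059×10⁻⁴ mol.
Photon energy at 342 nm: hc/λ = (6.626×10⁻³⁴)(2.998×10⁸)/(342×10⁻⁹) = 5.808×10⁻¹⁹ J.
Energy delivered: (107 W m⁻²)(23.8×10⁻⁴ m²)(1392 s) = 354.5 J.
Photons incident: 354.5 / 5.808×10⁻¹⁹ = 6.104×10²⁰, i.e. 6.104×10²⁰/6.022×10²³ = 0.001014 mol.
Φ = 2.059×10⁻⁴ mol / 0.001014 mol photons = 0.20.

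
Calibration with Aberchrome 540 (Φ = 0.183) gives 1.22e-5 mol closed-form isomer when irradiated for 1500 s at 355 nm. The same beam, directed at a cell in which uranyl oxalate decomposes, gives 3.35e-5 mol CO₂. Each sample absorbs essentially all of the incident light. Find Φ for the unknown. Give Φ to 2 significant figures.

Photons absorbed by the actinometer: 1.22e-5 / 0.183 = 6.667e-5 mol.
Φ(unknown) = 3.35e-5 / 6.667e-5 = 0.50.

Φ = 0.50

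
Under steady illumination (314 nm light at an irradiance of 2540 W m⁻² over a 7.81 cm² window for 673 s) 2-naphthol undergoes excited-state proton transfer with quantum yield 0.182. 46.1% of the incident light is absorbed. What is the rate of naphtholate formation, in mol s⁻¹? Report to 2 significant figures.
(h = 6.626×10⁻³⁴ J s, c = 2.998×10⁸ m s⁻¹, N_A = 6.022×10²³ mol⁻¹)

Photon energy at 314 nm: hc/λ = (6.626×10⁻³⁴)(2.998×10⁸)/(314×10⁻⁹) = 6.326×10⁻¹⁹ J.
Energy delivered: (2540 W m⁻²)(7.81×10⁻⁴ m²)(673 s) = 1335 J.
Photons incident: 1335 / 6.326×10⁻¹⁹ = 2.110×10²¹, i.e. 2.110×10²¹/6.022×10²³ = 0.003504 mol.
Photons absorbed: 0.461 × 0.003504 = 0.001615 mol.
Product formed: 0.182 × 0.001615 = 2.939×10⁻⁴ mol.
Rate: 2.939×10⁻⁴ / 673 s = 4.4×10⁻⁷ mol s⁻¹.

4.4×10⁻⁷ mol s⁻¹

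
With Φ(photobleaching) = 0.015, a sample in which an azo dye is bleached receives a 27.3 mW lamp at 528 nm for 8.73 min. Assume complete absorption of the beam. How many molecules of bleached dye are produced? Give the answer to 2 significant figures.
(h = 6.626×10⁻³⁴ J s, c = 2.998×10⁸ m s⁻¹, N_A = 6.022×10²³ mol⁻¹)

5.7×10¹⁷ molecules

Photon energy at 528 nm: hc/λ = (6.626×10⁻³⁴)(2.998×10⁸)/(528×10⁻⁹) = 3.762×10⁻¹⁹ J.
Energy delivered: (27.3 mW)(523.8 s) = 14.30 J.
Photons incident: 14.30 / 3.762×10⁻¹⁹ = 3.801×10¹⁹, i.e. 3.801×10¹⁹/6.022×10²³ = 6.312×10⁻⁵ mol.
Product: Φ × n_abs = 0.015 × 6.312×10⁻⁵ = 9.468×10⁻⁷ mol.
As a count: 9.468×10⁻⁷ × 6.022×10²³ = 5.7×10¹⁷.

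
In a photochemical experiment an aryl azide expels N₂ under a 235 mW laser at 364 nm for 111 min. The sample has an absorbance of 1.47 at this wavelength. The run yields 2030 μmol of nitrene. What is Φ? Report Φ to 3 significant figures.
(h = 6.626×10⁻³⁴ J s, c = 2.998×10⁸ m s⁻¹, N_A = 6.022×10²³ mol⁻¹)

Φ = 0.441

Product: 2030 μmol = 0.00203 mol.
Photon energy at 364 nm: hc/λ = (6.626×10⁻³⁴)(2.998×10⁸)/(364×10⁻⁹) = 5.457×10⁻¹⁹ J.
Energy delivered: (235 mW)(6660 s) = 1565 J.
Photons incident: 1565 / 5.457×10⁻¹⁹ = 2.868×10²¹, i.e. 2.868×10²¹/6.022×10²³ = 0.004763 mol.
Fraction absorbed: 1 − 10^(−1.47) = 0.9661.
Photons absorbed: 0.9661 × 0.004763 = 0.004602 mol.
Φ = 0.00203 mol / 0.004602 mol photons = 0.441.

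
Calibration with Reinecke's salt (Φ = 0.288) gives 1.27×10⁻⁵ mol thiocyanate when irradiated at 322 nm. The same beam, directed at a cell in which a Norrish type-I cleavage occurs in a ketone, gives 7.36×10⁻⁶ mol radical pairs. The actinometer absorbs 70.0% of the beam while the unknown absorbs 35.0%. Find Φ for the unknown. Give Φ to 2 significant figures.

Photons absorbed by the actinometer: 1.27×10⁻⁵ / 0.288 = 4.410×10⁻⁵ mol.
Incident flux: 4.410×10⁻⁵ / 0.700 = 6.300×10⁻⁵ einstein.
Absorbed by unknown: 0.350 × 6.300×10⁻⁵ = 2.205×10⁻⁵ mol.
Φ(unknown) = 7.36×10⁻⁶ / 2.205×10⁻⁵ = 0.33.

Φ = 0.33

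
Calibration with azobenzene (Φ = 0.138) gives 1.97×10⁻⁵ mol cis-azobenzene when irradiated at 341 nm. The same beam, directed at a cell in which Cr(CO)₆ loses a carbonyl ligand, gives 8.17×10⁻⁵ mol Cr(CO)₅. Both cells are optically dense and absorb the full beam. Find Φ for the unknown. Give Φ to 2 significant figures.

Photons absorbed by the actinometer: 1.97×10⁻⁵ / 0.138 = 1.428×10⁻⁴ mol.
Φ(unknown) = 8.17×10⁻⁵ / 1.428×10⁻⁴ = 0.57.

Φ = 0.57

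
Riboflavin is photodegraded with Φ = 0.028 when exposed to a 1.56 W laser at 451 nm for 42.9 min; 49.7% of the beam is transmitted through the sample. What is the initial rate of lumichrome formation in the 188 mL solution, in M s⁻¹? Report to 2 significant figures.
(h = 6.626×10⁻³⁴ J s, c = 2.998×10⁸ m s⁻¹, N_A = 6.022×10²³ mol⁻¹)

Photon energy at 451 nm: hc/λ = (6.626×10⁻³⁴)(2.998×10⁸)/(451×10⁻⁹) = 4.405×10⁻¹⁹ J.
Energy delivered: (1.56 W)(2574 s) = 4015 J.
Photons incident: 4015 / 4.405×10⁻¹⁹ = 9.115×10²¹, i.e. 9.115×10²¹/6.022×10²³ = 0.01514 mol.
Fraction absorbed: 1 − 49.7/100 = 0.5030.
Photons absorbed: 0.5030 × 0.01514 = 0.007615 mol.
Product formed: 0.028 × 0.007615 = 2.132×10⁻⁴ mol.
Rate: 2.132×10⁻⁴ mol / (2574 s × 0.188 L) = 4.4×10⁻⁷ M s⁻¹.

4.4×10⁻⁷ M s⁻¹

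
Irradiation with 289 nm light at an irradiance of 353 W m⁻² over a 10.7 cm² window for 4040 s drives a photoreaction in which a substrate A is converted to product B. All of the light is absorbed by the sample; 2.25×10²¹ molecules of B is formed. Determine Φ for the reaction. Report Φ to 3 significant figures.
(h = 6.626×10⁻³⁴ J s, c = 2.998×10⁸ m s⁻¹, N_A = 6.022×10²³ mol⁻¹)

Product: 2.25×10²¹ / 6.022×10²³ = 0.003736 mol.
Photon energy at 289 nm: hc/λ = (6.626×10⁻³⁴)(2.998×10⁸)/(289×10⁻⁹) = 6.874×10⁻¹⁹ J.
Energy delivered: (353 W m⁻²)(10.7×10⁻⁴ m²)(4040 s) = 1526 J.
Photons incident: 1526 / 6.874×10⁻¹⁹ = 2.220×10²¹, i.e. 2.220×10²¹/6.022×10²³ = 0.003686 mol.
Φ = 0.003736 mol / 0.003686 mol photons = 1.01.

Φ = 1.01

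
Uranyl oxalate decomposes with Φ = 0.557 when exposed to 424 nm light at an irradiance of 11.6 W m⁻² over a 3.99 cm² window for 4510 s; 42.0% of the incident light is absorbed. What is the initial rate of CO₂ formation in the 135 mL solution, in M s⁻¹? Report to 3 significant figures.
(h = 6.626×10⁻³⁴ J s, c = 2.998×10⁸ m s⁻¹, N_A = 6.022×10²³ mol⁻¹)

2.84×10⁻⁸ M s⁻¹

Photon energy at 424 nm: hc/λ = (6.626×10⁻³⁴)(2.998×10⁸)/(424×10⁻⁹) = 4.685×10⁻¹⁹ J.
Energy delivered: (11.6 W m⁻²)(3.99×10⁻⁴ m²)(4510 s) = 20.87 J.
Photons incident: 20.87 / 4.685×10⁻¹⁹ = 4.455×10¹⁹, i.e. 4.455×10¹⁹/6.022×10²³ = 7.398×10⁻⁵ mol.
Photons absorbed: 0.420 × 7.398×10⁻⁵ = 3.107×10⁻⁵ mol.
Product formed: 0.557 × 3.107×10⁻⁵ = 1.731×10⁻⁵ mol.
Rate: 1.731×10⁻⁵ mol / (4510 s × 0.135 L) = 2.84×10⁻⁸ M s⁻¹.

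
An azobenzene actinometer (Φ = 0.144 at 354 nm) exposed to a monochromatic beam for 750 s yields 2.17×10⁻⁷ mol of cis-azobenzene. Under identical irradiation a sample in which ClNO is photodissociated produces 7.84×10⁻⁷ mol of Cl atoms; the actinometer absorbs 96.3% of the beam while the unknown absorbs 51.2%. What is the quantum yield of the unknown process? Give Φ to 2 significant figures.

Φ = 0.98

Photons absorbed by the actinometer: 2.17×10⁻⁷ / 0.144 = 1.507×10⁻⁶ mol.
Incident flux: 1.507×10⁻⁶ / 0.963 = 1.565×10⁻⁶ einstein.
Absorbed by unknown: 0.512 × 1.565×10⁻⁶ = 8.013×10⁻⁷ mol.
Φ(unknown) = 7.84×10⁻⁷ / 8.013×10⁻⁷ = 0.98.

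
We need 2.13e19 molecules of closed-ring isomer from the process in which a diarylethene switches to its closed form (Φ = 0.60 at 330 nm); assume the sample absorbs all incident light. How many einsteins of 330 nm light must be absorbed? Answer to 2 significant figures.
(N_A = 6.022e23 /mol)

Product: 2.13e19 / 6.022e23 = 3.537e-5 mol.
Photons that must be absorbed: 3.537e-5 / 0.60 = 5.895e-5 mol.

5.9e-5 einstein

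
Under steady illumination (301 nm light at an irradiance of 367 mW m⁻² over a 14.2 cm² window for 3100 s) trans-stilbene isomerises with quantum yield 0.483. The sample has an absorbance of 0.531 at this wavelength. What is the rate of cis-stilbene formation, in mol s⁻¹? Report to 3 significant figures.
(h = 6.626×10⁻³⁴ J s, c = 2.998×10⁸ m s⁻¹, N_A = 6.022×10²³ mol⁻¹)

Photon energy at 301 nm: hc/λ = (6.626×10⁻³⁴)(2.998×10⁸)/(301×10⁻⁹) = 6.600×10⁻¹⁹ J.
Energy delivered: (367 mW m⁻²)(14.2×10⁻⁴ m²)(3100 s) = 1.616 J.
Photons incident: 1.616 / 6.600×10⁻¹⁹ = 2.448×10¹⁸, i.e. 2.448×10¹⁸/6.022×10²³ = 4.065×10⁻⁶ mol.
Fraction absorbed: 1 − 10^(−0.531) = 0.7056.
Photons absorbed: 0.7056 × 4.065×10⁻⁶ = 2.868×10⁻⁶ mol.
Product formed: 0.483 × 2.868×10⁻⁶ = 1.385×10⁻⁶ mol.
Rate: 1.385×10⁻⁶ / 3100 s = 4.47×10⁻¹⁰ mol s⁻¹.

4.47×10⁻¹⁰ mol s⁻¹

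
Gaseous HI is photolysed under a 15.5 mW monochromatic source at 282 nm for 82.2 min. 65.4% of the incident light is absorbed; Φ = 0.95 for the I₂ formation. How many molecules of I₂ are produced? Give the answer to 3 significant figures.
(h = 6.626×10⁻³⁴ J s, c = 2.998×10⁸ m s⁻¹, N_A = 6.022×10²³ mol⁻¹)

6.74×10¹⁹ molecules

Photon energy at 282 nm: hc/λ = (6.626×10⁻³⁴)(2.998×10⁸)/(282×10⁻⁹) = 7.044×10⁻¹⁹ J.
Energy delivered: (15.5 mW)(4932 s) = 76.45 J.
Photons incident: 76.45 / 7.044×10⁻¹⁹ = 1.085×10²⁰, i.e. 1.085×10²⁰/6.022×10²³ = 1.802×10⁻⁴ mol.
Photons absorbed: 0.654 × 1.802×10⁻⁴ = 1.179×10⁻⁴ mol.
Product: Φ × n_abs = 0.95 × 1.179×10⁻⁴ = 1.120×10⁻⁴ mol.
As a count: 1.120×10⁻⁴ × 6.022×10²³ = 6.74×10¹⁹.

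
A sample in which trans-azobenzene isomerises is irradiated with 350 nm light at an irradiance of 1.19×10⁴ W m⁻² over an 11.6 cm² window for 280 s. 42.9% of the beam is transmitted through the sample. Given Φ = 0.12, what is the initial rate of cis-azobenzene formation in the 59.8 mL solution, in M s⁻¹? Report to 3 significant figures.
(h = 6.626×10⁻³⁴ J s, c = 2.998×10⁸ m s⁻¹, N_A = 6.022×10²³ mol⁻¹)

Photon energy at 350 nm: hc/λ = (6.626×10⁻³⁴)(2.998×10⁸)/(350×10⁻⁹) = 5.676×10⁻¹⁹ J.
Energy delivered: (1.19×10⁴ W m⁻²)(11.6×10⁻⁴ m²)(280 s) = 3865 J.
Photons incident: 3865 / 5.676×10⁻¹⁹ = 6.809×10²¹, i.e. 6.809×10²¹/6.022×10²³ = 0.01131 mol.
Fraction absorbed: 1 − 42.9/100 = 0.5710.
Photons absorbed: 0.5710 × 0.01131 = 0.006458 mol.
Product formed: 0.12 × 0.006458 = 7.750×10⁻⁴ mol.
Rate: 7.750×10⁻⁴ mol / (280 s × 0.0598 L) = 4.63×10⁻⁵ M s⁻¹.

4.63×10⁻⁵ M s⁻¹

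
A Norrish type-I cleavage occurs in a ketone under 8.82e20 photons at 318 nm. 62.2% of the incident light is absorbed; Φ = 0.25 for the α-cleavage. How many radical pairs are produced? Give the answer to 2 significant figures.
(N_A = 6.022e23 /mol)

1.4e20 radical pairs

Moles of photons: 8.82e20 / 6.022e23 = 0.001465 mol.
Photons absorbed: 0.622 × 0.001465 = 9.112e-4 mol.
Product: Φ × n_abs = 0.25 × 9.112e-4 = 2.278e-4 mol.
As a count: 2.278e-4 × 6.022e23 = 1.4e20.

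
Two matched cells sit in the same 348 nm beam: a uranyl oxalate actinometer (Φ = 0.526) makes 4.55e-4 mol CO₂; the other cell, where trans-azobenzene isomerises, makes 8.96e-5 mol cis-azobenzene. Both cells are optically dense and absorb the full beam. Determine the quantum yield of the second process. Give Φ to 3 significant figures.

Photons absorbed by the actinometer: 4.55e-4 / 0.526 = 8.650e-4 mol.
Φ(unknown) = 8.96e-5 / 8.650e-4 = 0.104.

Φ = 0.104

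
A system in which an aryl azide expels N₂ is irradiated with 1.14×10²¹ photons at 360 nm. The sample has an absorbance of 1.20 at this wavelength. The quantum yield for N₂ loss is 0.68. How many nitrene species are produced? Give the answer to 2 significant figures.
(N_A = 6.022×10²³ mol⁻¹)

Moles of photons: 1.14×10²¹ / 6.022×10²³ = 0.001893 mol.
Fraction absorbed: 1 − 10^(−1.20) = 0.9369.
Photons absorbed: 0.9369 × 0.001893 = 0.001774 mol.
Product: Φ × n_abs = 0.68 × 0.001774 = 0.001206 mol.
As a count: 0.001206 × 6.022×10²³ = 7.3×10²⁰.

7.3×10²⁰ species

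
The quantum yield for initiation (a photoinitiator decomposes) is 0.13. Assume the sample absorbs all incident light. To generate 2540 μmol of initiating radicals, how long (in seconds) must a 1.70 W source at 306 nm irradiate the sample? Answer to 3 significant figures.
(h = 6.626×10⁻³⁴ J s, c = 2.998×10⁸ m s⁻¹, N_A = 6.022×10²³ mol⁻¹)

Product: 2540 μmol = 0.00254 mol.
Photons that must be absorbed: 0.00254 / 0.13 = 0.01954 mol.
Photon energy: hc/λ = 6.492×10⁻¹⁹ J; per mole, 3.909×10⁵ J mol⁻¹.
Energy required: 0.01954 × 3.909×10⁵ = 7638 J.
Time: 7638 J / 1.7 W = 4490 s.

t ≈ 4490 s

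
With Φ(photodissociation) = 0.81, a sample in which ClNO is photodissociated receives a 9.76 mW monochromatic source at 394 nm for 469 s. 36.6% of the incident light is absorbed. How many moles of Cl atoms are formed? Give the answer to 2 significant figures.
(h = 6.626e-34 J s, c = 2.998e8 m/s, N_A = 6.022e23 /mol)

4.5e-6 mol

Photon energy at 394 nm: hc/λ = (6.626e-34)(2.998e8)/(394e-9) = 5.042e-19 J.
Energy delivered: (9.76 mW)(469 s) = 4.577 J.
Photons incident: 4.577 / 5.042e-19 = 9.078e18, i.e. 9.078e18/6.022e23 = 1.507e-5 mol.
Photons absorbed: 0.366 × 1.507e-5 = 5.516e-6 mol.
Product: Φ × n_abs = 0.81 × 5.516e-6 = 4.468e-6 mol.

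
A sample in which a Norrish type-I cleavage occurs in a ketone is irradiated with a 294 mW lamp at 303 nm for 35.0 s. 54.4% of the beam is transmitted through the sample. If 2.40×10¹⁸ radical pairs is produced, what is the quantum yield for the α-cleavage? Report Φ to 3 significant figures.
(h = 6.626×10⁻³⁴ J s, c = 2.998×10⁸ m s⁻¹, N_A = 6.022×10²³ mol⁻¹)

Product: 2.40×10¹⁸ / 6.022×10²³ = 3.985×10⁻⁶ mol.
Photon energy at 303 nm: hc/λ = (6.626×10⁻³⁴)(2.998×10⁸)/(303×10⁻⁹) = 6.556×10⁻¹⁹ J.
Energy delivered: (294 mW)(35 s) = 10.29 J.
Photons incident: 10.29 / 6.556×10⁻¹⁹ = 1.570×10¹⁹, i.e. 1.570×10¹⁹/6.022×10²³ = 2.607×10⁻⁵ mol.
Fraction absorbed: 1 − 54.4/100 = 0.4560.
Photons absorbed: 0.4560 × 2.607×10⁻⁵ = 1.189×10⁻⁵ mol.
Φ = 3.985×10⁻⁶ mol / 1.189×10⁻⁵ mol photons = 0.335.

Φ = 0.335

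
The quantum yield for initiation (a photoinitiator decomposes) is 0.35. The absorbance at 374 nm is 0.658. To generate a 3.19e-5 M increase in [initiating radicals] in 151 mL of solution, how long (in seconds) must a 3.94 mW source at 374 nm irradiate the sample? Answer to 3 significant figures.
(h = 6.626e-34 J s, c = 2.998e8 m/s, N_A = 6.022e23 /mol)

t ≈ 1430 s

Product: (3.19e-5 M)(0.151 L) = 4.817e-6 mol.
Photons that must be absorbed: 4.817e-6 / 0.35 = 1.376e-5 mol.
Fraction absorbed: 1 − 10^(−0.658) = 0.7802.
Incident photons needed: 1.376e-5 / 0.7802 = 1.764e-5 mol.
Photon energy: hc/λ = 5.311e-19 J; per mole, 3.198e5 J mol⁻¹.
Energy required: 1.764e-5 × 3.198e5 = 5.641 J.
Time: 5.641 J / 0.00394 W = 1430 s.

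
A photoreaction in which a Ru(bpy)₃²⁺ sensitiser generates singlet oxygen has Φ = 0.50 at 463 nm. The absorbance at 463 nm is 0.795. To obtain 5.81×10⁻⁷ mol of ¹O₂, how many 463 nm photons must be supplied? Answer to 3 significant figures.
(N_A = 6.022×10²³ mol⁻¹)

Photons that must be absorbed: 5.81×10⁻⁷ / 0.50 = 1.162×10⁻⁶ mol.
Fraction absorbed: 1 − 10^(−0.795) = 0.8397.
Incident photons needed: 1.162×10⁻⁶ / 0.8397 = 1.384×10⁻⁶ mol.
Photon count: 1.384×10⁻⁶ × 6.022×10²³ = 8.33×10¹⁷.

8.33×10¹⁷ photons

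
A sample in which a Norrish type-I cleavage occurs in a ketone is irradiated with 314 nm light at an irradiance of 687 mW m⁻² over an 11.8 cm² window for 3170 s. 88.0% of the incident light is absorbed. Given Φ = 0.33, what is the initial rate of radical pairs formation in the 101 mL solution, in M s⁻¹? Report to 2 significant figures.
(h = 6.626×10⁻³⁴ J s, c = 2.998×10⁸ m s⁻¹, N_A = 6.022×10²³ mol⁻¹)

Photon energy at 314 nm: hc/λ = (6.626×10⁻³⁴)(2.998×10⁸)/(314×10⁻⁹) = 6.326×10⁻¹⁹ J.
Energy delivered: (687 mW m⁻²)(11.8×10⁻⁴ m²)(3170 s) = 2.570 J.
Photons incident: 2.570 / 6.326×10⁻¹⁹ = 4.063×10¹⁸, i.e. 4.063×10¹⁸/6.022×10²³ = 6.747×10⁻⁶ mol.
Photons absorbed: 0.880 × 6.747×10⁻⁶ = 5.937×10⁻⁶ mol.
Product formed: 0.33 × 5.937×10⁻⁶ = 1.959×10⁻⁶ mol.
Rate: 1.959×10⁻⁶ mol / (3170 s × 0.101 L) = 6.1×10⁻⁹ M s⁻¹.

6.1×10⁻⁹ M s⁻¹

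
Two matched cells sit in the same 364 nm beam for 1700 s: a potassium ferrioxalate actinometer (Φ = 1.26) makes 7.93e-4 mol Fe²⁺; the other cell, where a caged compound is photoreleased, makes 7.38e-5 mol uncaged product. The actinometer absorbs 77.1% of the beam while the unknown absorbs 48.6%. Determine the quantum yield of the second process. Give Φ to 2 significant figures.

Photons absorbed by the actinometer: 7.93e-4 / 1.26 = 6.294e-4 mol.
Incident flux: 6.294e-4 / 0.771 = 8.163e-4 einstein.
Absorbed by unknown: 0.486 × 8.163e-4 = 3.967e-4 mol.
Φ(unknown) = 7.38e-5 / 3.967e-4 = 0.19.

Φ = 0.19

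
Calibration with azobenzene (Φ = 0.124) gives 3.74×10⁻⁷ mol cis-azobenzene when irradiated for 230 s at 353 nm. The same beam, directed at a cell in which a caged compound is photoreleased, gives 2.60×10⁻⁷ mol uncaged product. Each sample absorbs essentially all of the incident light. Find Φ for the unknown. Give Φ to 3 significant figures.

Photons absorbed by the actinometer: 3.74×10⁻⁷ / 0.124 = 3.016×10⁻⁶ mol.
Φ(unknown) = 2.60×10⁻⁷ / 3.016×10⁻⁶ = 0.0862.

Φ = 0.0862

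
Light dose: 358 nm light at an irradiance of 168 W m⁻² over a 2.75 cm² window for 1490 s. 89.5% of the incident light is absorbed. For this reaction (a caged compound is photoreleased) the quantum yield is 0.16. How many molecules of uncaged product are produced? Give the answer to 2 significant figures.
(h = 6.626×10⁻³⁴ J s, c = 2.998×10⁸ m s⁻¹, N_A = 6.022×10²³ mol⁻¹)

Photon energy at 358 nm: hc/λ = (6.626×10⁻³⁴)(2.998×10⁸)/(358×10⁻⁹) = 5.549×10⁻¹⁹ J.
Energy delivered: (168 W m⁻²)(2.75×10⁻⁴ m²)(1490 s) = 68.84 J.
Photons incident: 68.84 / 5.549×10⁻¹⁹ = 1.241×10²⁰, i.e. 1.241×10²⁰/6.022×10²³ = 2.061×10⁻⁴ mol.
Photons absorbed: 0.895 × 2.061×10⁻⁴ = 1.845×10⁻⁴ mol.
Product: Φ × n_abs = 0.16 × 1.845×10⁻⁴ = 2.952×10⁻⁵ mol.
As a count: 2.952×10⁻⁵ × 6.022×10²³ = 1.8×10¹⁹.

1.8×10¹⁹ molecules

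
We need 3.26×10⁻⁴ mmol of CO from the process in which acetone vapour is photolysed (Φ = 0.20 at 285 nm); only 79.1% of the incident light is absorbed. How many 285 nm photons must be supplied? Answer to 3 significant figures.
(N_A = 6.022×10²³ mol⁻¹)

Product: 3.26×10⁻⁴ mmol = 3.26×10⁻⁷ mol.
Photons that must be absorbed: 3.26×10⁻⁷ / 0.20 = 1.630×10⁻⁶ mol.
Incident photons needed: 1.630×10⁻⁶ / 0.791 = 2.061×10⁻⁶ mol.
Photon count: 2.061×10⁻⁶ × 6.022×10²³ = 1.24×10¹⁸.

1.24×10¹⁸ photons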